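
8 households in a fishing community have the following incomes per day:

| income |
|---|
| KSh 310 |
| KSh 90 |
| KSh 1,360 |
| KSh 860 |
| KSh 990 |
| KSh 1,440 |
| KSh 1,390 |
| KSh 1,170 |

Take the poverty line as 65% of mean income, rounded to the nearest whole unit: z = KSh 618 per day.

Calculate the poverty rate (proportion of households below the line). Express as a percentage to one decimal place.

25.0%

2 of the 8 households have income below KSh 618.
H = 2/8 = 25.0%.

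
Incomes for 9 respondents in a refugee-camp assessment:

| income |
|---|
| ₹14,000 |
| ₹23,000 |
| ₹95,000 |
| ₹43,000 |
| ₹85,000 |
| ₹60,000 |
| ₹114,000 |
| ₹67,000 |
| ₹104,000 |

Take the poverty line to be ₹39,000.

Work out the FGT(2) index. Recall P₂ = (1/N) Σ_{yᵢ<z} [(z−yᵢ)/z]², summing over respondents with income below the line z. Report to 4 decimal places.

0.0644

Below the line: ₹14,000, ₹23,000 (q = 2 of N = 9).
Normalized shortfalls: (39000−14000)/39000 = 0.6410; (39000−23000)/39000 = 0.4103.
Squared: 0.4109; 0.1683.
Sum = 0.579224; P₂ = 0.579224 / 9 = 0.0644.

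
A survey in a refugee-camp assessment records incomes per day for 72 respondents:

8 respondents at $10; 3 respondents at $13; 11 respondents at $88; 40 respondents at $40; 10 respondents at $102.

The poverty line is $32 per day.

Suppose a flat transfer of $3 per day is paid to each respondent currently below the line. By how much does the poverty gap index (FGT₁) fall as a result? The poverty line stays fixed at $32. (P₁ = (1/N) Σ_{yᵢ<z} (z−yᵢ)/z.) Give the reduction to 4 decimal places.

Before: below the line — 8×$10, 3×$13; poverty gap index (FGT₁) = 0.101128.
After the $3 transfer: below the line — 8×$13, 3×$16; poverty gap index (FGT₁) = 0.086806.
Reduction = 0.101128 − 0.086806 = 0.0143.

0.0143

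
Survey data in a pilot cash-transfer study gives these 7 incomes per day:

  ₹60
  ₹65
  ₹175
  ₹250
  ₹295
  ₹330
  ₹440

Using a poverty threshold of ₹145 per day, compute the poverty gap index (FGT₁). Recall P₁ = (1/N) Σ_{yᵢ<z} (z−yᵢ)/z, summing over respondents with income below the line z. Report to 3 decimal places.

Below the line: ₹60, ₹65 (q = 2 of N = 7).
Relative gaps: (145−60)/145 = 0.5862; (145−65)/145 = 0.5517.
Σ = 1.137931. Dividing by the full population N = 7 gives P₁ = 0.163.

0.163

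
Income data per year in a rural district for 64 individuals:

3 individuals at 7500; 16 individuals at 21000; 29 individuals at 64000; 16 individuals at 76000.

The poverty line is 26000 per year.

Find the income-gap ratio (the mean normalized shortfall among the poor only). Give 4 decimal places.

Below the line: 3×7500, 16×21000 (q = 19 of N = 64).
Shortfall ratios (z−y)/z: 0.7115 (×3), 0.1923 (×16); sum = 5.211538.
I averages over the q = 19 poor units only: 5.211538 / 19 = 0.2743.

0.2743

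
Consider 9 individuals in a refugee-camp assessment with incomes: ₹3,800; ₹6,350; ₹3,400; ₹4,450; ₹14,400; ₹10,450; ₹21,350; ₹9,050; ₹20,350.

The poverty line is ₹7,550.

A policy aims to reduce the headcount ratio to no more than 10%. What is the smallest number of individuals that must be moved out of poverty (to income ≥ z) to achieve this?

4 of the 9 individuals are poor, so H = 4/9 = 0.444.
A headcount ratio of at most 10% allows at most ⌊0.10 × 9⌋ = 0 poor individuals.
So at least 4 − 0 = 4 must be lifted.

4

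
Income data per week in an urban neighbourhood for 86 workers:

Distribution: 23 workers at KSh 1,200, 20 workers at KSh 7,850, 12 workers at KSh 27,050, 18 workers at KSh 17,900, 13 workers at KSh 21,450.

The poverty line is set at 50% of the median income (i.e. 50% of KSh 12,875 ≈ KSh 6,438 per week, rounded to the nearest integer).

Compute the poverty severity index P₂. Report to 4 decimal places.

Poor units: 23×KSh 1,200 (q = 23 of N = 86).
Shortfall ratios: (6438−1200)/6438 = 0.8136 (×23).
Squared: 0.6620 (×23).
Sum = 15.224985; P₂ = 15.224985 / 86 = 0.1770.

0.1770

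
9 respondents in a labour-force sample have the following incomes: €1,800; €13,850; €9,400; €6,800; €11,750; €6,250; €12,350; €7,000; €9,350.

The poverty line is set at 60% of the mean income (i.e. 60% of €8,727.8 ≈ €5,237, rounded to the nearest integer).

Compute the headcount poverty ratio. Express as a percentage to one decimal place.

1 of the 9 respondents have income below €5,237.
H = 1/9 = 11.1%.

11.1%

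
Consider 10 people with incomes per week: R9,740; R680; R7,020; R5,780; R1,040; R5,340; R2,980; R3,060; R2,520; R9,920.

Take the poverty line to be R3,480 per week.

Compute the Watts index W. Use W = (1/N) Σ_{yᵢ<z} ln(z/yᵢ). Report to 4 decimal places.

0.3447

Incomes under z: R680, R1,040, R2,520, R2,980, R3,060 (q = 5 of N = 10).
Log shortfalls: ln(3480/680) = 1.6327; ln(3480/1040) = 1.2078; ln(3480/2520) = 0.3228; ln(3480/2980) = 0.1551; ln(3480/3060) = 0.1286.
W = 3.447006 / 10 = 0.3447.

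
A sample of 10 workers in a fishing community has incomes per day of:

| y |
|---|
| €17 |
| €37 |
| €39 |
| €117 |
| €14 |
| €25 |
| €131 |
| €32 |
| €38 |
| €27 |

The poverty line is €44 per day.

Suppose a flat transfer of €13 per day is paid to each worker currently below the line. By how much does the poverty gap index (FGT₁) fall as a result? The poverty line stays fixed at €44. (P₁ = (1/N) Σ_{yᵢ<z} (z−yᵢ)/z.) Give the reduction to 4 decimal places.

Before: below the line — €14, €17, €25, €27, €32, €37, €38, €39; poverty gap index (FGT₁) = 0.279545.
After the €13 transfer: below the line — €27, €30, €38, €40; poverty gap index (FGT₁) = 0.093182.
Reduction = 0.279545 − 0.093182 = 0.1864.

0.1864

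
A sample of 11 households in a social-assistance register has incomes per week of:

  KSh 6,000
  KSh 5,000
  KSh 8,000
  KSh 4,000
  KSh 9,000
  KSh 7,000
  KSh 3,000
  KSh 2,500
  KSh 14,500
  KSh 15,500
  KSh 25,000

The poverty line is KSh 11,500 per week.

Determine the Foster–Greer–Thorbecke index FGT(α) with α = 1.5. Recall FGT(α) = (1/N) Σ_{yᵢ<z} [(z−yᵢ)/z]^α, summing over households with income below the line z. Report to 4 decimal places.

Below the line: KSh 2,500, KSh 3,000, KSh 4,000, KSh 5,000, KSh 6,000, KSh 7,000, KSh 8,000, KSh 9,000 (q = 8 of N = 11).
Shortfall ratios: (11500−2500)/11500 = 0.7826; (11500−3000)/11500 = 0.7391; (11500−4000)/11500 = 0.6522; (11500−5000)/11500 = 0.5652; (11500−6000)/11500 = 0.4783; (11500−7000)/11500 = 0.3913; (11500−8000)/11500 = 0.3043; (11500−9000)/11500 = 0.2174.
Raised to α = 1.5: 0.69234; 0.63545; 0.52668; 0.42494; 0.33075; 0.24478; 0.16790; 0.10136.
Sum = 3.124187; FGT(1.5) = 3.124187 / 11 = 0.2840.

0.2840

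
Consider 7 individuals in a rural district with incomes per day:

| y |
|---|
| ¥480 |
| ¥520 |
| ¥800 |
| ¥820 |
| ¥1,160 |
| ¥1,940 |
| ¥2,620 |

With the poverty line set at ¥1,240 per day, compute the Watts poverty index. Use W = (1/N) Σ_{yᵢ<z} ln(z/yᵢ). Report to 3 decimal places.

Below z: ¥480, ¥520, ¥800, ¥820, ¥1,160 (q = 5 of N = 7).
Log shortfalls: ln(1240/480) = 0.9491; ln(1240/520) = 0.8690; ln(1240/800) = 0.4383; ln(1240/820) = 0.4136; ln(1240/1160) = 0.0667.
W = 2.736627 / 7 = 0.391.

0.391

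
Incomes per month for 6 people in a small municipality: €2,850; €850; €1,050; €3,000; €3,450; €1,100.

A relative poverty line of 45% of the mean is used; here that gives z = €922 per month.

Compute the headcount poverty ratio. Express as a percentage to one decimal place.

16.7%

1 of the 6 people have income below €922.
H = 1/6 = 16.7%.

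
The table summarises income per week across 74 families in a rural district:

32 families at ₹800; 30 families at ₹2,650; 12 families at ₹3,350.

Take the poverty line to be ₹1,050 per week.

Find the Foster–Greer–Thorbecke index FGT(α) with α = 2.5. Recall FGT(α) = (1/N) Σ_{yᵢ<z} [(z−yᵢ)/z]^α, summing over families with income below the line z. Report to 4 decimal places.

Below the line: 32×₹800 (q = 32 of N = 74).
Shortfall ratios: (1050−800)/1050 = 0.2381 (×32).
Raised to α = 2.5: 0.02766 (×32).
Sum = 0.885170; FGT(2.5) = 0.885170 / 74 = 0.0120.

0.0120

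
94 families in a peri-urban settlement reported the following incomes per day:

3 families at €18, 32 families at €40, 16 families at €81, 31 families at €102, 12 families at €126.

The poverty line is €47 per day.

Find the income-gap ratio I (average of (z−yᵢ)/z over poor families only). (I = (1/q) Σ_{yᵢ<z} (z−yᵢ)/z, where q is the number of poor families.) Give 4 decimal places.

0.1891

Below the line: 3×€18, 32×€40 (q = 35 of N = 94).
Relative gaps: 0.6170 (×3), 0.1489 (×32); sum = 6.617021.
I averages over the q = 35 poor units only: 6.617021 / 35 = 0.1891.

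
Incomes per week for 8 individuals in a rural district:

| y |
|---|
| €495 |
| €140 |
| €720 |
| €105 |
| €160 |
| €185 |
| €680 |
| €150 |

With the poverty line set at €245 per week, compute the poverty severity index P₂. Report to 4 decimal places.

0.1051

Incomes under z: €105, €140, €150, €160, €185 (q = 5 of N = 8).
Relative gaps: (245−105)/245 = 0.5714; (245−140)/245 = 0.4286; (245−150)/245 = 0.3878; (245−160)/245 = 0.3469; (245−185)/245 = 0.2449.
Squared: 0.3265; 0.1837; 0.1504; 0.1204; 0.0600.
Sum = 0.840900; P₂ = 0.840900 / 8 = 0.1051.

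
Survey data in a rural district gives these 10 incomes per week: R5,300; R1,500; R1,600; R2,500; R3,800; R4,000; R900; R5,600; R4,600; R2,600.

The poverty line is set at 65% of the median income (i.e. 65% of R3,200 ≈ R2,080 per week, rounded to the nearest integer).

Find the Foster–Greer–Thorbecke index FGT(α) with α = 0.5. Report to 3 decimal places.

0.176

Poor units: R900, R1,500, R1,600 (q = 3 of N = 10).
Gap ratios (z−y)/z: (2080−900)/2080 = 0.5673; (2080−1500)/2080 = 0.2788; (2080−1600)/2080 = 0.2308.
Raised to α = 0.5: 0.75320; 0.52806; 0.48038.
Sum = 1.761642; FGT(0.5) = 1.761642 / 10 = 0.176.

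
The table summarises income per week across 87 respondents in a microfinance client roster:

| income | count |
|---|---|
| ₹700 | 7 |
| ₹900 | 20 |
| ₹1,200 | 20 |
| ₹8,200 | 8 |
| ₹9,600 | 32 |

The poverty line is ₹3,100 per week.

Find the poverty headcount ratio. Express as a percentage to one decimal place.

47 of the 87 respondents have income below ₹3,100.
H = 47/87 = 54.0%.

54.0%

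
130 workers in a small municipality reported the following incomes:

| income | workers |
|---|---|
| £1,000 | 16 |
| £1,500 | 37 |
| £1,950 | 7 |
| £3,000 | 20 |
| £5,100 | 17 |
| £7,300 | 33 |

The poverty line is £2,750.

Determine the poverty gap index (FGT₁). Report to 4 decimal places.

Poor units: 16×£1,000, 37×£1,500, 7×£1,950 (q = 60 of N = 130).
Shortfall ratios: (2750−1000)/2750 = 0.6364 (×16); (2750−1500)/2750 = 0.4545 (×37); (2750−1950)/2750 = 0.2909 (×7).
Sum of shortfalls = 29.036364; P₁ averages over all N: 29.036364 / 130 = 0.2234.

0.2234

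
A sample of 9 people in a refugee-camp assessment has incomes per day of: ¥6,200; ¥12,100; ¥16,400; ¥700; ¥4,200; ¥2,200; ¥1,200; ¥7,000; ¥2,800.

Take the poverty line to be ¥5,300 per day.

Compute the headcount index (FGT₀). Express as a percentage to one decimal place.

55.6%

5 of the 9 people have income below ¥5,300.
H = 5/9 = 55.6%.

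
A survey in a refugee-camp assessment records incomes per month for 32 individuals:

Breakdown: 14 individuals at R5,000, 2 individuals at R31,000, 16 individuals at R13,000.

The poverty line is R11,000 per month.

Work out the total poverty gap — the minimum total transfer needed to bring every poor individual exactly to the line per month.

R84,000

Below z: 14×R5,000 (q = 14 of N = 32).
Individual gaps: 14×(11000−5000) = 84000.
Aggregate gap = R84,000.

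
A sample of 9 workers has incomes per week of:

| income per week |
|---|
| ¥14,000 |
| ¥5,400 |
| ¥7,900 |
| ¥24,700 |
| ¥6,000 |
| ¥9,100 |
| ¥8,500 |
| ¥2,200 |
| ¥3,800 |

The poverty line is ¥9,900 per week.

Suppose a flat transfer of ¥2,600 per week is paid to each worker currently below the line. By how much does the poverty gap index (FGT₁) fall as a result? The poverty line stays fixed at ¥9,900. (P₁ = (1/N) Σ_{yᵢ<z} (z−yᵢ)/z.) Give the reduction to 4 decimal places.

0.1639

Before: below the line — ¥2,200, ¥3,800, ¥5,400, ¥6,000, ¥7,900, ¥8,500, ¥9,100; poverty gap index (FGT₁) = 0.296296.
After the ¥2,600 transfer: below the line — ¥4,800, ¥6,400, ¥8,000, ¥8,600; poverty gap index (FGT₁) = 0.132435.
Reduction = 0.296296 − 0.132435 = 0.1639.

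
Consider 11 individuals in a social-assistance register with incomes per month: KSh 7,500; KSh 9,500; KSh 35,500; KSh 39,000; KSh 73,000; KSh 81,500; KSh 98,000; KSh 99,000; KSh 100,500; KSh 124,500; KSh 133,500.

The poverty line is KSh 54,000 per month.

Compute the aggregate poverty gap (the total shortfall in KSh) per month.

Incomes under z: KSh 7,500, KSh 9,500, KSh 35,500, KSh 39,000 (q = 4 of N = 11).
Individual gaps: 54000−7500 = 46500; 54000−9500 = 44500; 54000−35500 = 18500; 54000−39000 = 15000.
Aggregate gap = KSh 124,500.

KSh 124,500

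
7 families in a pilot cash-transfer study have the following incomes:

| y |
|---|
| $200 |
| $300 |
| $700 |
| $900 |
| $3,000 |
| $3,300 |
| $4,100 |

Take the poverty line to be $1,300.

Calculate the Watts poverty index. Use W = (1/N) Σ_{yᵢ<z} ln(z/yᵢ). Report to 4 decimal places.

Poor units: $200, $300, $700, $900 (q = 4 of N = 7).
Log shortfalls: ln(1300/200) = 1.8718; ln(1300/300) = 1.4663; ln(1300/700) = 0.6190; ln(1300/900) = 0.3677.
W = 4.324903 / 7 = 0.6178.

0.6178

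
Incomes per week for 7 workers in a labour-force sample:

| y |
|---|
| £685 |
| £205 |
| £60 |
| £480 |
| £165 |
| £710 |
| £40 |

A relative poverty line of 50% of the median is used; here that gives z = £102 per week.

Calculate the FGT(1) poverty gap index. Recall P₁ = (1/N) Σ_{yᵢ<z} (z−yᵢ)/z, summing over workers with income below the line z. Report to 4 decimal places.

0.1457

Below the line: £40, £60 (q = 2 of N = 7).
Gap ratios (z−y)/z: (102−40)/102 = 0.6078; (102−60)/102 = 0.4118.
Σ = 1.019608. Dividing by the full population N = 7 gives P₁ = 0.1457.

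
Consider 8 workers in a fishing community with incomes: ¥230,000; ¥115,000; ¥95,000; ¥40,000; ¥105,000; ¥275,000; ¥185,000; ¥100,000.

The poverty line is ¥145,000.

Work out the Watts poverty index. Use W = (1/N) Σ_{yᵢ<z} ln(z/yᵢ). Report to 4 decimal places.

Incomes under z: ¥40,000, ¥95,000, ¥100,000, ¥105,000, ¥115,000 (q = 5 of N = 8).
Log shortfalls: ln(145000/40000) = 1.2879; ln(145000/95000) = 0.4229; ln(145000/100000) = 0.3716; ln(145000/105000) = 0.3228; ln(145000/115000) = 0.2318.
W = 2.636850 / 8 = 0.3296.

0.3296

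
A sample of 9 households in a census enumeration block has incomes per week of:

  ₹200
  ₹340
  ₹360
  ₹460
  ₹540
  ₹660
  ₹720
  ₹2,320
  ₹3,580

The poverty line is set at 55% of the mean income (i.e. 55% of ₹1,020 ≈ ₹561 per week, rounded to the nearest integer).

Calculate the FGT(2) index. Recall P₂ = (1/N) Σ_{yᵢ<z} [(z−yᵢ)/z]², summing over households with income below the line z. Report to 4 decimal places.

Below z: ₹200, ₹340, ₹360, ₹460, ₹540 (q = 5 of N = 9).
Gap ratios (z−y)/z: (561−200)/561 = 0.6435; (561−340)/561 = 0.3939; (561−360)/561 = 0.3583; (561−460)/561 = 0.1800; (561−540)/561 = 0.0374.
Squared: 0.4141; 0.1552; 0.1284; 0.0324; 0.0014.
Sum = 0.731457; P₂ = 0.731457 / 9 = 0.0813.

0.0813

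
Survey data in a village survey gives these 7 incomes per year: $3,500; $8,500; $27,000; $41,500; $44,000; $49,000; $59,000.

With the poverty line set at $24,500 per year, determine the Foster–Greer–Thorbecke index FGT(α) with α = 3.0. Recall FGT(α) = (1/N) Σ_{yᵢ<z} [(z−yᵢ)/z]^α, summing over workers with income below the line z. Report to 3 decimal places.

Poor units: $3,500, $8,500 (q = 2 of N = 7).
Normalized shortfalls: (24500−3500)/24500 = 0.8571; (24500−8500)/24500 = 0.6531.
Raised to α = 3.0: 0.62974; 0.27852.
Sum = 0.908261; FGT(3.0) = 0.908261 / 7 = 0.130.

0.130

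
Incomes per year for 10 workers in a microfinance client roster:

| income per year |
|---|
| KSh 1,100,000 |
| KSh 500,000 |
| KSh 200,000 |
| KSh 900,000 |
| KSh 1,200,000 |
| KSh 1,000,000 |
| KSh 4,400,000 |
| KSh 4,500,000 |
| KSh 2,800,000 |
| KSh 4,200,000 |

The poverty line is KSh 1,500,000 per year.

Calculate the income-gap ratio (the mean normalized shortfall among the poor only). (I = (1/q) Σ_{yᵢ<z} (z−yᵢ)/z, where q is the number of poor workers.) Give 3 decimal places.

0.456

Poor units: KSh 200,000, KSh 500,000, KSh 900,000, KSh 1,000,000, KSh 1,100,000, KSh 1,200,000 (q = 6 of N = 10).
Relative gaps: 0.8667, 0.6667, 0.4000, 0.3333, 0.2667, 0.2000; sum = 2.733333.
I averages over the q = 6 poor units only: 2.733333 / 6 = 0.456.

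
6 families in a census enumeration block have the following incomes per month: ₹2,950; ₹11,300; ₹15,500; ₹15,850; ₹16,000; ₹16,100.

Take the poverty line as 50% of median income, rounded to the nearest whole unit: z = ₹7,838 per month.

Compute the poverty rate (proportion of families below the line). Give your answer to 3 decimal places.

1 of the 6 families have income below ₹7,838.
H = 1/6 = 0.167.

0.167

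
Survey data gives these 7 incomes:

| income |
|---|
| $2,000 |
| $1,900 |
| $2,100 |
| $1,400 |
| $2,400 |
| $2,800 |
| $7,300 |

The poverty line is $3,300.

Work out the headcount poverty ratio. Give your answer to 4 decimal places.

0.8571

6 of the 7 families have income below $3,300.
H = 6/7 = 0.8571.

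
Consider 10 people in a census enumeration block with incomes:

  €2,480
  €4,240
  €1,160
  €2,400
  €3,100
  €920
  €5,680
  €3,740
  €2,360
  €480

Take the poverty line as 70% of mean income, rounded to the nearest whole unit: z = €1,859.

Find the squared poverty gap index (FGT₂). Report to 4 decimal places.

0.0947

Below z: €480, €920, €1,160 (q = 3 of N = 10).
Shortfall ratios: (1859−480)/1859 = 0.7418; (1859−920)/1859 = 0.5051; (1859−1160)/1859 = 0.3760.
Squared: 0.5503; 0.2551; 0.1414.
Sum = 0.946781; P₂ = 0.946781 / 10 = 0.0947.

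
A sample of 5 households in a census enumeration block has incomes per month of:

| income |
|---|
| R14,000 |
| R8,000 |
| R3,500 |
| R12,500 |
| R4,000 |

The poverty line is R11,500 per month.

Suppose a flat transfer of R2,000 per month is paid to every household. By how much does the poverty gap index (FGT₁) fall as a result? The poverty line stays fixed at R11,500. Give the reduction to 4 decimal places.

0.1043

Before: below the line — R3,500, R4,000, R8,000; poverty gap index (FGT₁) = 0.330435.
After the R2,000 transfer: below the line — R5,500, R6,000, R10,000; poverty gap index (FGT₁) = 0.226087.
Reduction = 0.330435 − 0.226087 = 0.1043.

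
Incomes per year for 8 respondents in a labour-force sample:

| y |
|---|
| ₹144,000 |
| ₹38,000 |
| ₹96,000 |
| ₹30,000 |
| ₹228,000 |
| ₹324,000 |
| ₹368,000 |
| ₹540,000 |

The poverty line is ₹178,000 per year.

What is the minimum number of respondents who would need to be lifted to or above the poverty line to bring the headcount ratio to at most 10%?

4

Currently q = 4 of N = 8 are below the line (H = 0.500).
A headcount ratio of at most 10% allows at most ⌊0.10 × 8⌋ = 0 poor respondents.
So at least 4 − 0 = 4 must be lifted.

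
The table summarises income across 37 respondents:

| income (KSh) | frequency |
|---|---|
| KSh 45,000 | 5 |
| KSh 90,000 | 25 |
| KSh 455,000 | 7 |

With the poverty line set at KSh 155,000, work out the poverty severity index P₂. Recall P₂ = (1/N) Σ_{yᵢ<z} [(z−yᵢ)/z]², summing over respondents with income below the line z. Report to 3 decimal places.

0.187

Below z: 5×KSh 45,000, 25×KSh 90,000 (q = 30 of N = 37).
Normalized shortfalls: (155000−45000)/155000 = 0.7097 (×5); (155000−90000)/155000 = 0.4194 (×25).
Squared: 0.5036 (×5); 0.1759 (×25).
Sum = 6.914672; P₂ = 6.914672 / 37 = 0.187.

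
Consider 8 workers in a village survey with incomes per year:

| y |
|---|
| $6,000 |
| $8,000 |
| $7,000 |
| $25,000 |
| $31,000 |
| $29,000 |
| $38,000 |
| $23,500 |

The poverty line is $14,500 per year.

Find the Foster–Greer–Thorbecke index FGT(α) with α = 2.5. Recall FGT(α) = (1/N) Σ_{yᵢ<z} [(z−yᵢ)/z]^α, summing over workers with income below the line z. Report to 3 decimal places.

0.074

Below the line: $6,000, $7,000, $8,000 (q = 3 of N = 8).
Gap ratios (z−y)/z: (14500−6000)/14500 = 0.5862; (14500−7000)/14500 = 0.5172; (14500−8000)/14500 = 0.4483.
Raised to α = 2.5: 0.26310; 0.19241; 0.13454.
Sum = 0.590060; FGT(2.5) = 0.590060 / 8 = 0.074.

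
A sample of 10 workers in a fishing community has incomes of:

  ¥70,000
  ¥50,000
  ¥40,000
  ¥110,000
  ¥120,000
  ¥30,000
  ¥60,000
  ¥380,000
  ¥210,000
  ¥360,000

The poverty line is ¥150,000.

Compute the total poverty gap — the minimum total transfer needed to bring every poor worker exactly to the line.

Incomes under z: ¥30,000, ¥40,000, ¥50,000, ¥60,000, ¥70,000, ¥110,000, ¥120,000 (q = 7 of N = 10).
Individual gaps: 150000−30000 = 120000; 150000−40000 = 110000; 150000−50000 = 100000; 150000−60000 = 90000; 150000−70000 = 80000; 150000−110000 = 40000; 150000−120000 = 30000.
Aggregate gap = ¥570,000.

¥570,000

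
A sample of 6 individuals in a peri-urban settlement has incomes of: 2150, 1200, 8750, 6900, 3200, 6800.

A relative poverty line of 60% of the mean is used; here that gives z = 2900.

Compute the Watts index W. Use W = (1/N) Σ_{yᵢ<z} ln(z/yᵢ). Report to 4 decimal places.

Poor units: 1200, 2150 (q = 2 of N = 6).
Log shortfalls: ln(2900/1200) = 0.8824; ln(2900/2150) = 0.2992.
W = 1.181632 / 6 = 0.1969.

0.1969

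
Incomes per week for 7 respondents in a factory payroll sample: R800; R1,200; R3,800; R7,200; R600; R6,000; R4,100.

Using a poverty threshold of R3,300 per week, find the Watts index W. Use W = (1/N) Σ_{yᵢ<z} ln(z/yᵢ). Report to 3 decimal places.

0.590

Below the line: R600, R800, R1,200 (q = 3 of N = 7).
Log shortfalls: ln(3300/600) = 1.7047; ln(3300/800) = 1.4171; ln(3300/1200) = 1.0116.
W = 4.133415 / 7 = 0.590.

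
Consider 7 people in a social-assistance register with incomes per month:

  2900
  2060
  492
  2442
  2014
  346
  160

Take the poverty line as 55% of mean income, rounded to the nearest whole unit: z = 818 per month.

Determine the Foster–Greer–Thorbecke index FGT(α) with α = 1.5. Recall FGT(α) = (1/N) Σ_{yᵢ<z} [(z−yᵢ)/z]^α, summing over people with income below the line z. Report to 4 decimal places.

0.2016

Poor units: 160, 346, 492 (q = 3 of N = 7).
Gap ratios (z−y)/z: (818−160)/818 = 0.8044; (818−346)/818 = 0.5770; (818−492)/818 = 0.3985.
Raised to α = 1.5: 0.72145; 0.43831; 0.25159.
Sum = 1.411358; FGT(1.5) = 1.411358 / 7 = 0.2016.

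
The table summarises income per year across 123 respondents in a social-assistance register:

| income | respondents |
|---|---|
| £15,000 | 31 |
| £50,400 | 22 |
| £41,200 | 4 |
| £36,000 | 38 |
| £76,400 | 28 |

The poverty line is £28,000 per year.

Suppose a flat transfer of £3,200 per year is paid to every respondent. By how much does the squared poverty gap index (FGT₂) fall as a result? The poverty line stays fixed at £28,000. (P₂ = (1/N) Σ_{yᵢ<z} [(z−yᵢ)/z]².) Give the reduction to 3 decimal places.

0.023

Before: below the line — 31×£15,000; squared poverty gap index (FGT₂) = 0.05433.
After the £3,200 transfer: below the line — 31×£18,200; squared poverty gap index (FGT₂) = 0.03087.
Reduction = 0.05433 − 0.03087 = 0.023.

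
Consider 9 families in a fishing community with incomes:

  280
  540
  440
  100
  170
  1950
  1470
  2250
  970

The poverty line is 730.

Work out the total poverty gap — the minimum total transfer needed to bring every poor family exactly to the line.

2120

Incomes under z: 100, 170, 280, 440, 540 (q = 5 of N = 9).
Individual gaps: 730−100 = 630; 730−170 = 560; 730−280 = 450; 730−440 = 290; 730−540 = 190.
Aggregate gap = 2120.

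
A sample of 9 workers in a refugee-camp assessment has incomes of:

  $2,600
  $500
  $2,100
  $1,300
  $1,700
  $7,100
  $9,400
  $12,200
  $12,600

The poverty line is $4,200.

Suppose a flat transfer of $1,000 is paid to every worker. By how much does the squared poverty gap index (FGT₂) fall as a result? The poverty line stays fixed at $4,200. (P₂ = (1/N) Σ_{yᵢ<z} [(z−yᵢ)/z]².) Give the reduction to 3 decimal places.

0.130

Before: below the line — $500, $1,300, $1,700, $2,100, $2,600; squared poverty gap index (FGT₂) = 0.22247.
After the $1,000 transfer: below the line — $1,500, $2,300, $2,700, $3,100, $3,600; squared poverty gap index (FGT₂) = 0.09272.
Reduction = 0.22247 − 0.09272 = 0.130.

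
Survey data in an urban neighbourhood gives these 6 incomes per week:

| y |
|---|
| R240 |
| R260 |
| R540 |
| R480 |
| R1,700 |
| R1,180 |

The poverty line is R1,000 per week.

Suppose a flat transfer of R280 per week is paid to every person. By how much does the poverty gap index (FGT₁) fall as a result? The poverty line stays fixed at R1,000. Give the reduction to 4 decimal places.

Before: below the line — R240, R260, R480, R540; poverty gap index (FGT₁) = 0.413333.
After the R280 transfer: below the line — R520, R540, R760, R820; poverty gap index (FGT₁) = 0.226667.
Reduction = 0.413333 − 0.226667 = 0.1867.

0.1867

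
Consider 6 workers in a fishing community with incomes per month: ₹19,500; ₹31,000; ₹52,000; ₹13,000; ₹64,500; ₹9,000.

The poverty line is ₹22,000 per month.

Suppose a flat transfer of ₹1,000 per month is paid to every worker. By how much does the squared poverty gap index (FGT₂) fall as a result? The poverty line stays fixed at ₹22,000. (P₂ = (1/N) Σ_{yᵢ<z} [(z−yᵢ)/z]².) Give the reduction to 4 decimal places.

0.0158

Before: below the line — ₹9,000, ₹13,000, ₹19,500; squared poverty gap index (FGT₂) = 0.088240.
After the ₹1,000 transfer: below the line — ₹10,000, ₹14,000, ₹20,500; squared poverty gap index (FGT₂) = 0.072400.
Reduction = 0.088240 − 0.072400 = 0.0158.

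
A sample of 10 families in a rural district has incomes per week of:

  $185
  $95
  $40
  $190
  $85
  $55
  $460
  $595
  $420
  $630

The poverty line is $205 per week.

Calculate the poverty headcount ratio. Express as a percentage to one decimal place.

60.0%

6 of the 10 families have income below $205.
H = 6/10 = 60.0%.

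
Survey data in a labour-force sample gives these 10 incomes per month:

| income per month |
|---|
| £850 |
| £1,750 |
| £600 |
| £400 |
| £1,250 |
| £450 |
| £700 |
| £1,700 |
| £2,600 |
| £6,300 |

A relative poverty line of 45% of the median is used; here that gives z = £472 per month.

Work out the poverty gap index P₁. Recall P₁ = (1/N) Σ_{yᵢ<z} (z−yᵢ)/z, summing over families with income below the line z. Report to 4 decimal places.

Below z: £400, £450 (q = 2 of N = 10).
Shortfall ratios: (472−400)/472 = 0.1525; (472−450)/472 = 0.0466.
Sum of shortfalls = 0.199153; P₁ averages over all N: 0.199153 / 10 = 0.0199.

0.0199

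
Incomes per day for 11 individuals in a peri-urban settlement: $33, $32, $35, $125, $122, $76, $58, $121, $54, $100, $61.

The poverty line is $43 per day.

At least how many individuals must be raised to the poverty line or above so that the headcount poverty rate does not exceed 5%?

Currently q = 3 of N = 11 are below the line (H = 0.273).
A headcount ratio of at most 5% allows at most ⌊0.05 × 11⌋ = 0 poor individuals.
So at least 3 − 0 = 3 must be lifted.

3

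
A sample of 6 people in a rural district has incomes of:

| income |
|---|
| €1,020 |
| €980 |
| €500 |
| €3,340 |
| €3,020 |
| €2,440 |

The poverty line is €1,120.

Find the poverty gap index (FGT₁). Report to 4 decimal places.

Incomes under z: €500, €980, €1,020 (q = 3 of N = 6).
Shortfall ratios: (1120−500)/1120 = 0.5536; (1120−980)/1120 = 0.1250; (1120−1020)/1120 = 0.0893.
Sum of shortfalls = 0.767857; P₁ averages over all N: 0.767857 / 6 = 0.1280.

0.1280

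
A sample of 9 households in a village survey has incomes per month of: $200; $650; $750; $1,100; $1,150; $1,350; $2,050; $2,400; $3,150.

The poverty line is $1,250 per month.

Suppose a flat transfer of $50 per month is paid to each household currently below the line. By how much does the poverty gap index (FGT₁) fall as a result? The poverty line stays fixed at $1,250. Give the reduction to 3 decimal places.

0.022

Before: below the line — $200, $650, $750, $1,100, $1,150; poverty gap index (FGT₁) = 0.21333.
After the $50 transfer: below the line — $250, $700, $800, $1,150, $1,200; poverty gap index (FGT₁) = 0.19111.
Reduction = 0.21333 − 0.19111 = 0.022.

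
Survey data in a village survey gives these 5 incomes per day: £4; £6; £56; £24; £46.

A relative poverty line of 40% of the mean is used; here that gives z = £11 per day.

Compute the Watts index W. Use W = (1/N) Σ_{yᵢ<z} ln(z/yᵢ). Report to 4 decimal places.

0.3235

Incomes under z: £4, £6 (q = 2 of N = 5).
Log shortfalls: ln(11/4) = 1.0116; ln(11/6) = 0.6061.
W = 1.617737 / 5 = 0.3235.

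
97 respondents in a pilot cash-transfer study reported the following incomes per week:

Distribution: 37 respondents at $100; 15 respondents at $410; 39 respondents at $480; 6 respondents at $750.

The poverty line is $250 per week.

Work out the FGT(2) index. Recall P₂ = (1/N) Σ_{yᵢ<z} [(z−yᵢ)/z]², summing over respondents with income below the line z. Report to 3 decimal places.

Incomes under z: 37×$100 (q = 37 of N = 97).
Gap ratios (z−y)/z: (250−100)/250 = 0.6000 (×37).
Squared: 0.3600 (×37).
Sum = 13.320000; P₂ = 13.320000 / 97 = 0.137.

0.137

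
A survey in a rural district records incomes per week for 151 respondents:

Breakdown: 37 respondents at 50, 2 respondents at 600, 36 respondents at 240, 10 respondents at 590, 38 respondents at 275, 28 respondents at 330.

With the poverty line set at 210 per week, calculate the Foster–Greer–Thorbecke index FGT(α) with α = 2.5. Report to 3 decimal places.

Below z: 37×50 (q = 37 of N = 151).
Relative gaps: (210−50)/210 = 0.7619 (×37).
Raised to α = 2.5: 0.50670 (×37).
Sum = 18.747935; FGT(2.5) = 18.747935 / 151 = 0.124.

0.124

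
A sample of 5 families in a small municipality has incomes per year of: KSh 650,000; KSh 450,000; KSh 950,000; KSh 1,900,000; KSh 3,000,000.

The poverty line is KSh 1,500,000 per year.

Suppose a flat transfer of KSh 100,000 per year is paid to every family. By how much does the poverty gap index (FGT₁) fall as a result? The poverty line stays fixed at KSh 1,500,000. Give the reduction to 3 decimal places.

0.040

Before: below the line — KSh 450,000, KSh 650,000, KSh 950,000; poverty gap index (FGT₁) = 0.32667.
After the KSh 100,000 transfer: below the line — KSh 550,000, KSh 750,000, KSh 1,050,000; poverty gap index (FGT₁) = 0.28667.
Reduction = 0.32667 − 0.28667 = 0.040.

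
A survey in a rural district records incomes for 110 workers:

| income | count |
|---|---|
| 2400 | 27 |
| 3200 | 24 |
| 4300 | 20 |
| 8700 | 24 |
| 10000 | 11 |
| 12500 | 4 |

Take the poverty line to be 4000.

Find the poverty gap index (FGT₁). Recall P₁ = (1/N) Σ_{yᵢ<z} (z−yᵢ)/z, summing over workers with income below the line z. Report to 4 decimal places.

0.1418

Incomes under z: 27×2400, 24×3200 (q = 51 of N = 110).
Relative gaps: (4000−2400)/4000 = 0.4000 (×27); (4000−3200)/4000 = 0.2000 (×24).
Sum of shortfalls = 15.600000; P₁ averages over all N: 15.600000 / 110 = 0.1418.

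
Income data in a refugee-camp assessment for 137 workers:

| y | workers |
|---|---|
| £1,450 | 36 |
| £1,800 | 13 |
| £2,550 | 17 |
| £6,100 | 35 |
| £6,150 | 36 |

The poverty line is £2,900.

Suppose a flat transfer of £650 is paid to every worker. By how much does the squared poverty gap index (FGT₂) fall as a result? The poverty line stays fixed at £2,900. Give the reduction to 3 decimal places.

0.059

Before: below the line — 36×£1,450, 13×£1,800, 17×£2,550; squared poverty gap index (FGT₂) = 0.08115.
After the £650 transfer: below the line — 36×£2,100, 13×£2,450; squared poverty gap index (FGT₂) = 0.02228.
Reduction = 0.08115 − 0.02228 = 0.059.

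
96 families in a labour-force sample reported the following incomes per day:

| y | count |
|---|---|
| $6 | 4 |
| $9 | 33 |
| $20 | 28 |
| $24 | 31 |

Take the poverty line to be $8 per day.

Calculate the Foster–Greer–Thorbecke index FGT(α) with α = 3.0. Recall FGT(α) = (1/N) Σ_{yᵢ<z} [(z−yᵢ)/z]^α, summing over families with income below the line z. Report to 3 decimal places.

0.001

Below z: 4×$6 (q = 4 of N = 96).
Shortfall ratios: (8−6)/8 = 0.2500 (×4).
Raised to α = 3.0: 0.01562 (×4).
Sum = 0.062500; FGT(3.0) = 0.062500 / 96 = 0.001.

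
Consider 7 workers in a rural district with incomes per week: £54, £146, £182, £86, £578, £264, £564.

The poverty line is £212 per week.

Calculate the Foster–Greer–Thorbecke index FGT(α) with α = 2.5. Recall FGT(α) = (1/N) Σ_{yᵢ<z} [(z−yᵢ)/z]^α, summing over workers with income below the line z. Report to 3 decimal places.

Below the line: £54, £86, £146, £182 (q = 4 of N = 7).
Gap ratios (z−y)/z: (212−54)/212 = 0.7453; (212−86)/212 = 0.5943; (212−146)/212 = 0.3113; (212−182)/212 = 0.1415.
Raised to α = 2.5: 0.47952; 0.27232; 0.05408; 0.00753.
Sum = 0.813451; FGT(2.5) = 0.813451 / 7 = 0.116.

0.116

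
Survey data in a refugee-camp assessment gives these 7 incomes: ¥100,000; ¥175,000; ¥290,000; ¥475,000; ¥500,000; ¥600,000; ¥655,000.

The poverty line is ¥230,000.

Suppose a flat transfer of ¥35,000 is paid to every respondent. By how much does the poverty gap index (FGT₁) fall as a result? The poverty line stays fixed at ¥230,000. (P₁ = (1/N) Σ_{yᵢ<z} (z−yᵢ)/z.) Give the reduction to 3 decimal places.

Before: below the line — ¥100,000, ¥175,000; poverty gap index (FGT₁) = 0.11491.
After the ¥35,000 transfer: below the line — ¥135,000, ¥210,000; poverty gap index (FGT₁) = 0.07143.
Reduction = 0.11491 − 0.07143 = 0.043.

0.043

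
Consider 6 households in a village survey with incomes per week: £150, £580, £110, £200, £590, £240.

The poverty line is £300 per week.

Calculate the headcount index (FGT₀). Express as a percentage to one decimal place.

4 of the 6 households have income below £300.
H = 4/6 = 66.7%.

66.7%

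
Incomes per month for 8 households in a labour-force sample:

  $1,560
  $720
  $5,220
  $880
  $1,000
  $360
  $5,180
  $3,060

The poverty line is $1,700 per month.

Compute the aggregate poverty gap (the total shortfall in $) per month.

Poor units: $360, $720, $880, $1,000, $1,560 (q = 5 of N = 8).
Individual gaps: 1700−360 = 1340; 1700−720 = 980; 1700−880 = 820; 1700−1000 = 700; 1700−1560 = 140.
Aggregate gap = $3,980.

$3,980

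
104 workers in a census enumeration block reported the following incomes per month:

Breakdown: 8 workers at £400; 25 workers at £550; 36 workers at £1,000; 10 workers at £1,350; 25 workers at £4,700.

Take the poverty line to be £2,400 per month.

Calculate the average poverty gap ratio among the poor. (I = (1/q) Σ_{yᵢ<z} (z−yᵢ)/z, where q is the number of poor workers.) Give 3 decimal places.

Below the line: 8×£400, 25×£550, 36×£1,000, 10×£1,350 (q = 79 of N = 104).
Shortfall ratios (z−y)/z: 0.8333 (×8), 0.7708 (×25), 0.5833 (×36), 0.4375 (×10); sum = 51.312500.
I averages over the q = 79 poor units only: 51.312500 / 79 = 0.650.

0.650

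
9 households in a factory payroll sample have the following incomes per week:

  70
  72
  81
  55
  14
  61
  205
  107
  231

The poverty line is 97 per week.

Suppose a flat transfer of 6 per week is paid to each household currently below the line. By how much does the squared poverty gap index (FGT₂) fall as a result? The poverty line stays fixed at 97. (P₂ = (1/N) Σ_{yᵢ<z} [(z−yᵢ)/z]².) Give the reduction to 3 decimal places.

Before: below the line — 14, 55, 61, 70, 72, 81; squared poverty gap index (FGT₂) = 0.13650.
After the 6 transfer: below the line — 20, 61, 67, 76, 78, 87; squared poverty gap index (FGT₂) = 0.10660.
Reduction = 0.13650 − 0.10660 = 0.030.

0.030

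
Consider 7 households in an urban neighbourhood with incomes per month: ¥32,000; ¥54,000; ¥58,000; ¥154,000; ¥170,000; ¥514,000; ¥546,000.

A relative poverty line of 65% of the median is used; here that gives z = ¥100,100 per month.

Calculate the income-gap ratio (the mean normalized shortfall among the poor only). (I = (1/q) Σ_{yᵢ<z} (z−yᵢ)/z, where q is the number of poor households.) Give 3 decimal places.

Below z: ¥32,000, ¥54,000, ¥58,000 (q = 3 of N = 7).
Relative gaps: 0.6803, 0.4605, 0.4206; sum = 1.561439.
The income-gap ratio divides by q (the poor only): 1.561439 / 3 = 0.520.

0.520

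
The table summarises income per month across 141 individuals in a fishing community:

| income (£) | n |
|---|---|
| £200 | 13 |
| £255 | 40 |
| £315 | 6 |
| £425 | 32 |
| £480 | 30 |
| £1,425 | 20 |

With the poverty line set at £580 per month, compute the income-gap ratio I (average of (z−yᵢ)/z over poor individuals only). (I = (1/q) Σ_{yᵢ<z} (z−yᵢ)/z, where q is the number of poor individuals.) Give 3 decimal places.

0.392

Incomes under z: 13×£200, 40×£255, 6×£315, 32×£425, 30×£480 (q = 121 of N = 141).
Shortfall ratios (z−y)/z: 0.6552 (×13), 0.5603 (×40), 0.4569 (×6), 0.2672 (×32), 0.1724 (×30); sum = 47.396552.
The income-gap ratio divides by q (the poor only): 47.396552 / 121 = 0.392.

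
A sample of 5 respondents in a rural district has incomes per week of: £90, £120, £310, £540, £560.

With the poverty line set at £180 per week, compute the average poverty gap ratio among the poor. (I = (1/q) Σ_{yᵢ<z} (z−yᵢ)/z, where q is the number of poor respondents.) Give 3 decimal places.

0.417

Below the line: £90, £120 (q = 2 of N = 5).
Relative gaps: 0.5000, 0.3333; sum = 0.833333.
I averages over the q = 2 poor units only: 0.833333 / 2 = 0.417.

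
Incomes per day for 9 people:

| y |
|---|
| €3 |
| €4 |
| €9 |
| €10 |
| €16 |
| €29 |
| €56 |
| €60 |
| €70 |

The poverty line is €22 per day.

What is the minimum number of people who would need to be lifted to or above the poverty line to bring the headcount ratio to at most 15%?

4

5 of the 9 people are poor, so H = 5/9 = 0.556.
A headcount ratio of at most 15% allows at most ⌊0.15 × 9⌋ = 1 poor people.
So at least 5 − 1 = 4 must be lifted.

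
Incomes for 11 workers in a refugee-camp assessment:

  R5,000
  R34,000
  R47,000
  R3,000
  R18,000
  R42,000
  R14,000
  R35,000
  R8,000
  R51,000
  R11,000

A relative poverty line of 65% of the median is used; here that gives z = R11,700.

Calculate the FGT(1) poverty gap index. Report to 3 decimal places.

0.154

Below the line: R3,000, R5,000, R8,000, R11,000 (q = 4 of N = 11).
Shortfall ratios: (11700−3000)/11700 = 0.7436; (11700−5000)/11700 = 0.5726; (11700−8000)/11700 = 0.3162; (11700−11000)/11700 = 0.0598.
Σ = 1.692308. Dividing by the full population N = 11 gives P₁ = 0.154.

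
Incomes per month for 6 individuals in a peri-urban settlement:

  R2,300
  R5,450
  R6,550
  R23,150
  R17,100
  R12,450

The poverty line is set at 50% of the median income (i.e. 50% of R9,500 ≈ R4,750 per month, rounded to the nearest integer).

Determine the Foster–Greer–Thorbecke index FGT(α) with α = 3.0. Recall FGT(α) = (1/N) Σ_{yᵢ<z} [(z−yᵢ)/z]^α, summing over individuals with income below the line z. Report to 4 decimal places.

0.0229

Below the line: R2,300 (q = 1 of N = 6).
Shortfall ratios: (4750−2300)/4750 = 0.5158.
Raised to α = 3.0: 0.13722.
Sum = 0.137220; FGT(3.0) = 0.137220 / 6 = 0.0229.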